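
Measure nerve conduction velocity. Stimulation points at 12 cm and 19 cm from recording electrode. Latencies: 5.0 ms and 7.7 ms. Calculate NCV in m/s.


Distance = (19 - 12) / 100 = 0.07 m
dt = (7.7 - 5.0) / 1000 = 0.0027 s
NCV = dist / dt = 25.93 m/s


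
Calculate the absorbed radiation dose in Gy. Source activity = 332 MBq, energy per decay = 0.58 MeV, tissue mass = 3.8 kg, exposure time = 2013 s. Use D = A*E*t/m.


A = 332 MBq = 3.3200e+08 Bq
E = 0.58 MeV = 9.2916e-14 J
D = A*E*t/m = 3.3200e+08*9.2916e-14*2013/3.8
D = 0.01634 Gy


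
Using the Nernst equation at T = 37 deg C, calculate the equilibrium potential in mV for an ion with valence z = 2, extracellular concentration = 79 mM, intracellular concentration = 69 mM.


E = (RT/(zF)) * ln(C_out/C_in)
T = 37 + 273.15 = 310.15 K
E = (8.314 * 310.15 / (2 * 96485)) * ln(79/69)
E = 1.809 mV


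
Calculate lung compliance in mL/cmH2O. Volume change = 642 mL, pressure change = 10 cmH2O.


C = dV / dP
C = 642 / 10
C = 64.2 mL/cmH2O


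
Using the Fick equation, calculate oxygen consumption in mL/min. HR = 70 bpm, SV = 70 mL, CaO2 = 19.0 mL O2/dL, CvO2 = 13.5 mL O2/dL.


CO = HR*SV = 70*70/1000 = 4.9 L/min
a-v O2 diff = 19.0 - 13.5 = 5.5 mL/dL
VO2 = CO * (CaO2-CvO2) * 10 dL/L
VO2 = 4.9 * 5.5 * 10
VO2 = 269.5 mL/min


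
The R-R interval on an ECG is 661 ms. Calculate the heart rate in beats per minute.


HR = 60 / RR_interval(s)
RR = 661 ms = 0.661 s
HR = 60 / 0.661 = 90.77 bpm


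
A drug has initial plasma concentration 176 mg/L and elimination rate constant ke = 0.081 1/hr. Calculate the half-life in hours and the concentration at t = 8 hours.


t_half = ln(2) / ke = 0.693147 / 0.081 = 8.557 hr
C(t) = C0 * exp(-ke*t) = 176 * exp(-0.081*8)
C(8) = 92.06 mg/L


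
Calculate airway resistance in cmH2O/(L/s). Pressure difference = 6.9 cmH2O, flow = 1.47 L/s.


R = dP / flow
R = 6.9 / 1.47
R = 4.694 cmH2O/(L/s)


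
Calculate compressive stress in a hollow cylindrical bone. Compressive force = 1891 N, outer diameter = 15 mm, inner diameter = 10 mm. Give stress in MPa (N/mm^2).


A = pi*(r_o^2 - r_i^2)
r_o = 7.5 mm, r_i = 5 mm
A = 98.1748 mm^2
sigma = F/A = 1891 / 98.1748
sigma = 19.26 MPa


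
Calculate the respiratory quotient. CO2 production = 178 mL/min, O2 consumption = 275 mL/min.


RQ = VCO2 / VO2
RQ = 178 / 275
RQ = 0.6473


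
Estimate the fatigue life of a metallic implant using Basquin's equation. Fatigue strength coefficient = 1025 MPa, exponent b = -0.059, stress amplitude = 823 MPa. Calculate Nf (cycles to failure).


sigma_a = sigma_f' * (2Nf)^b
2Nf = (sigma_a/sigma_f')^(1/b)
2Nf = (823/1025)^(1/-0.059)
2Nf = 41.272571
Nf = 20.64


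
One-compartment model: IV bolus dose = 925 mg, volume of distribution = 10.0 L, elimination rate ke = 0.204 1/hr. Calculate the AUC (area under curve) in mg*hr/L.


C0 = Dose/Vd = 925/10.0 = 92.5 mg/L
AUC = C0/ke = 92.5/0.204
AUC = 453.4 mg*hr/L


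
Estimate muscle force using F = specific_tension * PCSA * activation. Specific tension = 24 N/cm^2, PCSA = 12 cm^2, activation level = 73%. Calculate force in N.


F = sigma * PCSA * activation
F = 24 * 12 * 0.73
F = 210.2 N


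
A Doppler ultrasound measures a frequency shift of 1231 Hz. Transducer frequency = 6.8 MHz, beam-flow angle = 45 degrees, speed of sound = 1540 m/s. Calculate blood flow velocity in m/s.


v = fd * c / (2 * f0 * cos(theta))
v = 1231 * 1540 / (2 * 6.8000e+06 * cos(45))
v = 0.1971 m/s


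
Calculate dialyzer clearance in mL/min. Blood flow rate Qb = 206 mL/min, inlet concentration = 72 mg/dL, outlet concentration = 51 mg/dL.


K = Qb * (Cb_in - Cb_out) / Cb_in
K = 206 * (72 - 51) / 72
K = 60.08 mL/min


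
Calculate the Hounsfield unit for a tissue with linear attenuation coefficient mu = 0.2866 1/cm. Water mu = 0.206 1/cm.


HU = ((mu_tissue - mu_water) / mu_water) * 1000
HU = ((0.2866 - 0.206) / 0.206) * 1000
HU = 391.3


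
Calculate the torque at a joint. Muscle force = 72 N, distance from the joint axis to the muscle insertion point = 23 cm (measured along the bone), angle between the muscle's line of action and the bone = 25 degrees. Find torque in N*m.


Torque = F * d * sin(theta)   (moment arm = d*sin(theta))
d = 23 cm = 0.23 m
Torque = 72 * 0.23 * sin(25)
Torque = 6.999 N*m


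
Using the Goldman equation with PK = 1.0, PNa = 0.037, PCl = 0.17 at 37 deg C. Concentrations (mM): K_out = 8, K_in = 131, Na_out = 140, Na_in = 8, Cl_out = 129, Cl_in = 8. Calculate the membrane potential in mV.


Vm = (RT/F)*ln((PK*Ko + PNa*Nao + PCl*Cli)/(PK*Ki + PNa*Nai + PCl*Clo))
Numer = 14.54, Denom = 153.226
Vm = -62.94 mV


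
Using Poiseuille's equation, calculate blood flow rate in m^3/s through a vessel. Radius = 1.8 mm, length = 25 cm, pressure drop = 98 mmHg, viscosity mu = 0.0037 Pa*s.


Q = pi*r^4*dP / (8*mu*L)
r = 0.0018 m, L = 0.25 m
dP = 98 mmHg = 13065.556 Pa
Q = 5.8229e-05 m^3/s


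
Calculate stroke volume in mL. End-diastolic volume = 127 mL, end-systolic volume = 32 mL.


SV = EDV - ESV
SV = 127 - 32
SV = 95 mL


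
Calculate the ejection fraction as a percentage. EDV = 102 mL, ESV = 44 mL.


SV = EDV - ESV = 102 - 44 = 58 mL
EF = SV/EDV * 100 = 58/102 * 100
EF = 56.86%


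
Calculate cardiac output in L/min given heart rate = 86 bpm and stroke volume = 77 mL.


CO = HR * SV
CO = 86 * 77 / 1000
CO = 6.622 L/min


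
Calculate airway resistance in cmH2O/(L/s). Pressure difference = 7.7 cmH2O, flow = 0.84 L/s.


R = dP / flow
R = 7.7 / 0.84
R = 9.167 cmH2O/(L/s)


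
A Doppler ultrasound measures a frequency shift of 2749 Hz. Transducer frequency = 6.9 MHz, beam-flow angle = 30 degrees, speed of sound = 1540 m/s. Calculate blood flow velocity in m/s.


v = fd * c / (2 * f0 * cos(theta))
v = 2749 * 1540 / (2 * 6.9000e+06 * cos(30))
v = 0.3542 m/s


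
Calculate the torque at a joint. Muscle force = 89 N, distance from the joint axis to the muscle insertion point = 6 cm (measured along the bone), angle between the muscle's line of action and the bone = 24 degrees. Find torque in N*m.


Torque = F * d * sin(theta)   (moment arm = d*sin(theta))
d = 6 cm = 0.06 m
Torque = 89 * 0.06 * sin(24)
Torque = 2.172 N*m


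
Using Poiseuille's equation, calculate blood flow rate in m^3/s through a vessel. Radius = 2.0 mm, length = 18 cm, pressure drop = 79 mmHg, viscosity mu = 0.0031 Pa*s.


Q = pi*r^4*dP / (8*mu*L)
r = 0.002 m, L = 0.18 m
dP = 79 mmHg = 10532.438 Pa
Q = 1.1860e-04 m^3/s


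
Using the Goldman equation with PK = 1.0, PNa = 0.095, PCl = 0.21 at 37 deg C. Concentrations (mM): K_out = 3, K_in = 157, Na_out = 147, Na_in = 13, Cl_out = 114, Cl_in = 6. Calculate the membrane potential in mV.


Vm = (RT/F)*ln((PK*Ko + PNa*Nao + PCl*Cli)/(PK*Ki + PNa*Nai + PCl*Clo))
Numer = 18.225, Denom = 182.175
Vm = -61.53 mV


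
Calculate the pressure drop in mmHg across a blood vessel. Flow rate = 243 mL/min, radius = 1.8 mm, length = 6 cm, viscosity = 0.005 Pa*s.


dP = 8*mu*L*Q / (pi*r^4)
Q = 243 mL/min = 4.05e-06 m^3/s
dP = 294.731 Pa = 294.731 / 133.322 mmHg = 2.211 mmHg


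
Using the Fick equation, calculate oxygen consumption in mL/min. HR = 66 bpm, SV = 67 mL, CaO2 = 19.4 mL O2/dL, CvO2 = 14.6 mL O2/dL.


CO = HR*SV = 66*67/1000 = 4.422 L/min
a-v O2 diff = 19.4 - 14.6 = 4.8 mL/dL
VO2 = CO * (CaO2-CvO2) * 10 dL/L
VO2 = 4.422 * 4.8 * 10
VO2 = 212.3 mL/min


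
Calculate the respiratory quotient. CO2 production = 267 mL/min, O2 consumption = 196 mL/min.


RQ = VCO2 / VO2
RQ = 267 / 196
RQ = 1.362


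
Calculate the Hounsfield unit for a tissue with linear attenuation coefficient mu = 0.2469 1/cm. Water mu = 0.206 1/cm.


HU = ((mu_tissue - mu_water) / mu_water) * 1000
HU = ((0.2469 - 0.206) / 0.206) * 1000
HU = 198.5


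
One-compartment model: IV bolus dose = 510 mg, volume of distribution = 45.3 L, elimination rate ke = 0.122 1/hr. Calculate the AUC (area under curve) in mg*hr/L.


C0 = Dose/Vd = 510/45.3 = 11.2583 mg/L
AUC = C0/ke = 11.2583/0.122
AUC = 92.28 mg*hr/L


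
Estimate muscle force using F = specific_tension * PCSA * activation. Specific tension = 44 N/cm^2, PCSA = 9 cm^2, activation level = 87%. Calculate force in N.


F = sigma * PCSA * activation
F = 44 * 9 * 0.87
F = 344.5 N


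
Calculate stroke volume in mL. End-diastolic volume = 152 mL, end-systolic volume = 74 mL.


SV = EDV - ESV
SV = 152 - 74
SV = 78 mL


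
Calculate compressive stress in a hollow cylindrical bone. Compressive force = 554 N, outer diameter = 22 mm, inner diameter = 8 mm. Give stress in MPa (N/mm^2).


A = pi*(r_o^2 - r_i^2)
r_o = 11 mm, r_i = 4 mm
A = 329.867 mm^2
sigma = F/A = 554 / 329.867
sigma = 1.679 MPa


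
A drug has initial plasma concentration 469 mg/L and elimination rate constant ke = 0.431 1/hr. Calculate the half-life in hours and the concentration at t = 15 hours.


t_half = ln(2) / ke = 0.693147 / 0.431 = 1.608 hr
C(t) = C0 * exp(-ke*t) = 469 * exp(-0.431*15)
C(15) = 0.7302 mg/L


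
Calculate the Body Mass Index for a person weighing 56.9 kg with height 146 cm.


BMI = weight / height^2
height = 146 cm = 1.46 m
BMI = 56.9 / 1.46^2
BMI = 26.69 kg/m^2


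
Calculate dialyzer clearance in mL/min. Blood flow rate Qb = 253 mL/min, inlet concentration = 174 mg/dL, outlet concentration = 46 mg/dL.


K = Qb * (Cb_in - Cb_out) / Cb_in
K = 253 * (174 - 46) / 174
K = 186.1 mL/min


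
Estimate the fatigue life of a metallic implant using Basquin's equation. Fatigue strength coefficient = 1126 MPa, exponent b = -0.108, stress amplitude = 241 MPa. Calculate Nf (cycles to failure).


sigma_a = sigma_f' * (2Nf)^b
2Nf = (sigma_a/sigma_f')^(1/b)
2Nf = (241/1126)^(1/-0.108)
2Nf = 1582237.7
Nf = 7.911e+05


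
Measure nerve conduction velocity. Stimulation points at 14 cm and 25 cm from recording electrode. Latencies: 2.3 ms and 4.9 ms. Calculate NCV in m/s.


Distance = (25 - 14) / 100 = 0.11 m
dt = (4.9 - 2.3) / 1000 = 0.0026 s
NCV = dist / dt = 42.31 m/s


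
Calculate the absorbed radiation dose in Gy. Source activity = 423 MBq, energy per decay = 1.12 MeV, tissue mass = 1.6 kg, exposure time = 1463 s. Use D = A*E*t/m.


A = 423 MBq = 4.2300e+08 Bq
E = 1.12 MeV = 1.79424e-13 J
D = A*E*t/m = 4.2300e+08*1.79424e-13*1463/1.6
D = 0.0694 Gy


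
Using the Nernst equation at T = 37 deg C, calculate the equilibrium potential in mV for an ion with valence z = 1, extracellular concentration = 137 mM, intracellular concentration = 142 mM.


E = (RT/(zF)) * ln(C_out/C_in)
T = 37 + 273.15 = 310.15 K
E = (8.314 * 310.15 / (1 * 96485)) * ln(137/142)
E = -0.958 mV


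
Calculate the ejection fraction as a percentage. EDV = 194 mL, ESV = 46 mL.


SV = EDV - ESV = 194 - 46 = 148 mL
EF = SV/EDV * 100 = 148/194 * 100
EF = 76.29%


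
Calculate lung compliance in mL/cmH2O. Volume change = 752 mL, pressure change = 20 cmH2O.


C = dV / dP
C = 752 / 20
C = 37.6 mL/cmH2O


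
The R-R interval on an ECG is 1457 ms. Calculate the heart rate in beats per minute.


HR = 60 / RR_interval(s)
RR = 1457 ms = 1.457 s
HR = 60 / 1.457 = 41.18 bpm


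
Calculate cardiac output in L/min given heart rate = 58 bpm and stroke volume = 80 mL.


CO = HR * SV
CO = 58 * 80 / 1000
CO = 4.64 L/min


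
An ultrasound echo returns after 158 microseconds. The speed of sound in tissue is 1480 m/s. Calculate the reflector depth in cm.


depth = c * t / 2
t = 158 us = 1.5800e-04 s
depth = 1480 * 1.5800e-04 / 2
depth = 0.11692 m = 11.692 cm


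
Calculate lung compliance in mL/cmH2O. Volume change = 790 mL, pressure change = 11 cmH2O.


C = dV / dP
C = 790 / 11
C = 71.82 mL/cmH2O


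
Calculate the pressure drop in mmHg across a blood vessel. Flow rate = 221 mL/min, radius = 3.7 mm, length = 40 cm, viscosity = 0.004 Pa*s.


dP = 8*mu*L*Q / (pi*r^4)
Q = 221 mL/min = 3.68333e-06 m^3/s
dP = 80.0744 Pa = 80.0744 / 133.322 mmHg = 0.6006 mmHg


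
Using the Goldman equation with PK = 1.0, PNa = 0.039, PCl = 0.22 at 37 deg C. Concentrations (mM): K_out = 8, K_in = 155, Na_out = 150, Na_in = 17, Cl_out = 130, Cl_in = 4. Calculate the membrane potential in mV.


Vm = (RT/F)*ln((PK*Ko + PNa*Nao + PCl*Cli)/(PK*Ki + PNa*Nai + PCl*Clo))
Numer = 14.73, Denom = 184.263
Vm = -67.52 mV


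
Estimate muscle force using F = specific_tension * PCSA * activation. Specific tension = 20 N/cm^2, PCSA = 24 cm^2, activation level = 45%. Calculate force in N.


F = sigma * PCSA * activation
F = 20 * 24 * 0.45
F = 216 N


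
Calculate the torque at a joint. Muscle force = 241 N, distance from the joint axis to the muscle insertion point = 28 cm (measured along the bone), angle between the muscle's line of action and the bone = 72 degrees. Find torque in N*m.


Torque = F * d * sin(theta)   (moment arm = d*sin(theta))
d = 28 cm = 0.28 m
Torque = 241 * 0.28 * sin(72)
Torque = 64.18 N*m


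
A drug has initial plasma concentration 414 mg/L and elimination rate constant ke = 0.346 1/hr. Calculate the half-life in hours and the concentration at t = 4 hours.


t_half = ln(2) / ke = 0.693147 / 0.346 = 2.003 hr
C(t) = C0 * exp(-ke*t) = 414 * exp(-0.346*4)
C(4) = 103.7 mg/L


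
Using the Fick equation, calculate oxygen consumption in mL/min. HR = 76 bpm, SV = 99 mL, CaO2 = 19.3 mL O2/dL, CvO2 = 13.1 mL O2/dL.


CO = HR*SV = 76*99/1000 = 7.524 L/min
a-v O2 diff = 19.3 - 13.1 = 6.2 mL/dL
VO2 = CO * (CaO2-CvO2) * 10 dL/L
VO2 = 7.524 * 6.2 * 10
VO2 = 466.5 mL/min


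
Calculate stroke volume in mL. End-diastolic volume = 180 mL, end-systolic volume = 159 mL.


SV = EDV - ESV
SV = 180 - 159
SV = 21 mL


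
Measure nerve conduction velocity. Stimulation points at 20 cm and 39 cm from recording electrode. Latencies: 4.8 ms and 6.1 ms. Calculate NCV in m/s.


Distance = (39 - 20) / 100 = 0.19 m
dt = (6.1 - 4.8) / 1000 = 0.0013 s
NCV = dist / dt = 146.2 m/s


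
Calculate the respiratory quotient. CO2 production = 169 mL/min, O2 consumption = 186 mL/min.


RQ = VCO2 / VO2
RQ = 169 / 186
RQ = 0.9086


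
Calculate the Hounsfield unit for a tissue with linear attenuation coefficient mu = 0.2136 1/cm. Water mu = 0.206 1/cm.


HU = ((mu_tissue - mu_water) / mu_water) * 1000
HU = ((0.2136 - 0.206) / 0.206) * 1000
HU = 36.89


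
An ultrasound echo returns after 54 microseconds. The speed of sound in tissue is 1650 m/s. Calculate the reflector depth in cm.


depth = c * t / 2
t = 54 us = 5.4000e-05 s
depth = 1650 * 5.4000e-05 / 2
depth = 0.04455 m = 4.455 cm


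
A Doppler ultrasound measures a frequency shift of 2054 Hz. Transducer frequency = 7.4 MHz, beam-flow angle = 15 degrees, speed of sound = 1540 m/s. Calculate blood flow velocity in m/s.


v = fd * c / (2 * f0 * cos(theta))
v = 2054 * 1540 / (2 * 7.4000e+06 * cos(15))
v = 0.2213 m/s


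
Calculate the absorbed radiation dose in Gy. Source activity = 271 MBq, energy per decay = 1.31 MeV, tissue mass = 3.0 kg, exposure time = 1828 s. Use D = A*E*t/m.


A = 271 MBq = 2.7100e+08 Bq
E = 1.31 MeV = 2.09862e-13 J
D = A*E*t/m = 2.7100e+08*2.09862e-13*1828/3.0
D = 0.03465 Gy


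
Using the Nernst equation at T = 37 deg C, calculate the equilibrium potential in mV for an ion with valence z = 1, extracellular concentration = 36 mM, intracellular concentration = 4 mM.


E = (RT/(zF)) * ln(C_out/C_in)
T = 37 + 273.15 = 310.15 K
E = (8.314 * 310.15 / (1 * 96485)) * ln(36/4)
E = 58.72 mV


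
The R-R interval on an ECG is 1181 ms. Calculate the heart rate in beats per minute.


HR = 60 / RR_interval(s)
RR = 1181 ms = 1.181 s
HR = 60 / 1.181 = 50.8 bpm


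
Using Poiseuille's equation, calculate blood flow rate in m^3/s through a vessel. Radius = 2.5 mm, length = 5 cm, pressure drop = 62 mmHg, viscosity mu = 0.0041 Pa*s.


Q = pi*r^4*dP / (8*mu*L)
r = 0.0025 m, L = 0.05 m
dP = 62 mmHg = 8265.964 Pa
Q = 6.1853e-04 m^3/s


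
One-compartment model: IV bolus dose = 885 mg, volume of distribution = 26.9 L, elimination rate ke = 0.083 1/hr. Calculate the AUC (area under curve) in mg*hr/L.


C0 = Dose/Vd = 885/26.9 = 32.8996 mg/L
AUC = C0/ke = 32.8996/0.083
AUC = 396.4 mg*hr/L


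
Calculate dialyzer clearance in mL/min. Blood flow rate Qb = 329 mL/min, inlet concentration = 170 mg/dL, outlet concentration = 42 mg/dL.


K = Qb * (Cb_in - Cb_out) / Cb_in
K = 329 * (170 - 42) / 170
K = 247.7 mL/min


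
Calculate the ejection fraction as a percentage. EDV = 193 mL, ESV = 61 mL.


SV = EDV - ESV = 193 - 61 = 132 mL
EF = SV/EDV * 100 = 132/193 * 100
EF = 68.39%


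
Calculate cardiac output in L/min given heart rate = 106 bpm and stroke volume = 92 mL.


CO = HR * SV
CO = 106 * 92 / 1000
CO = 9.752 L/min


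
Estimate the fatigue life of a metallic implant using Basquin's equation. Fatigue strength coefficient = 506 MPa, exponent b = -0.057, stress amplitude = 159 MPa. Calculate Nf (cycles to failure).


sigma_a = sigma_f' * (2Nf)^b
2Nf = (sigma_a/sigma_f')^(1/b)
2Nf = (159/506)^(1/-0.057)
2Nf = 6.6105098e+08
Nf = 3.3053e+08


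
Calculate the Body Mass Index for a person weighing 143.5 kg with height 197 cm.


BMI = weight / height^2
height = 197 cm = 1.97 m
BMI = 143.5 / 1.97^2
BMI = 36.98 kg/m^2


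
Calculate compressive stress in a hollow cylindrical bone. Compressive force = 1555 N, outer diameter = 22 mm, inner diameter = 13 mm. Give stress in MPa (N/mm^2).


A = pi*(r_o^2 - r_i^2)
r_o = 11 mm, r_i = 6.5 mm
A = 247.4 mm^2
sigma = F/A = 1555 / 247.4
sigma = 6.285 MPa


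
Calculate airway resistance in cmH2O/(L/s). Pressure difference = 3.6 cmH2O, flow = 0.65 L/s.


R = dP / flow
R = 3.6 / 0.65
R = 5.538 cmH2O/(L/s)


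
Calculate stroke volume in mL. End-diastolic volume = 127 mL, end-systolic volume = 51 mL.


SV = EDV - ESV
SV = 127 - 51
SV = 76 mL


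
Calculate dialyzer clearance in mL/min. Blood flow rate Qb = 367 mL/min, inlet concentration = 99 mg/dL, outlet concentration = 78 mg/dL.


K = Qb * (Cb_in - Cb_out) / Cb_in
K = 367 * (99 - 78) / 99
K = 77.85 mL/min


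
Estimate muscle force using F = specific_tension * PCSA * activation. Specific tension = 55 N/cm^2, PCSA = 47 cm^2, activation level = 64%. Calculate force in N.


F = sigma * PCSA * activation
F = 55 * 47 * 0.64
F = 1654 N


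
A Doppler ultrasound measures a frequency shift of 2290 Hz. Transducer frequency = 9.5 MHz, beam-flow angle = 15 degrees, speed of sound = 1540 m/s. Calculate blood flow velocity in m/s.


v = fd * c / (2 * f0 * cos(theta))
v = 2290 * 1540 / (2 * 9.5000e+06 * cos(15))
v = 0.1922 m/s


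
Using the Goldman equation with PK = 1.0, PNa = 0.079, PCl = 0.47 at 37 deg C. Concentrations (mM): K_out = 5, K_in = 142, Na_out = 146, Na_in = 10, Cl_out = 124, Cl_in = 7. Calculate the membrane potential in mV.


Vm = (RT/F)*ln((PK*Ko + PNa*Nao + PCl*Cli)/(PK*Ki + PNa*Nai + PCl*Clo))
Numer = 19.824, Denom = 201.07
Vm = -61.92 mV


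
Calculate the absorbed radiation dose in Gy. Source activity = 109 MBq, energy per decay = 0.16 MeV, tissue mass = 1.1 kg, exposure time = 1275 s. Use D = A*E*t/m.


A = 109 MBq = 1.0900e+08 Bq
E = 0.16 MeV = 2.5632e-14 J
D = A*E*t/m = 1.0900e+08*2.5632e-14*1275/1.1
D = 0.003238 Gy


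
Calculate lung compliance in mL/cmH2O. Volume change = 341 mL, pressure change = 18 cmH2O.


C = dV / dP
C = 341 / 18
C = 18.94 mL/cmH2O


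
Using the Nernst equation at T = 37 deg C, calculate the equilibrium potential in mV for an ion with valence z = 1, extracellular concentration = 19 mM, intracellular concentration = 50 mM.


E = (RT/(zF)) * ln(C_out/C_in)
T = 37 + 273.15 = 310.15 K
E = (8.314 * 310.15 / (1 * 96485)) * ln(19/50)
E = -25.86 mV


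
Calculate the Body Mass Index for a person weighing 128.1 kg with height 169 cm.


BMI = weight / height^2
height = 169 cm = 1.69 m
BMI = 128.1 / 1.69^2
BMI = 44.85 kg/m^2


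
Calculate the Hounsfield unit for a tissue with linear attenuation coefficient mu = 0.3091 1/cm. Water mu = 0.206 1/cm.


HU = ((mu_tissue - mu_water) / mu_water) * 1000
HU = ((0.3091 - 0.206) / 0.206) * 1000
HU = 500.5


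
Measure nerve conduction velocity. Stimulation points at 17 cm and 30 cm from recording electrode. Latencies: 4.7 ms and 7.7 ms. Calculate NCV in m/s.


Distance = (30 - 17) / 100 = 0.13 m
dt = (7.7 - 4.7) / 1000 = 0.003 s
NCV = dist / dt = 43.33 m/s


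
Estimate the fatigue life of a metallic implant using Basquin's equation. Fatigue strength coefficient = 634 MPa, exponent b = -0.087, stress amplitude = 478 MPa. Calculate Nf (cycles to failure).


sigma_a = sigma_f' * (2Nf)^b
2Nf = (sigma_a/sigma_f')^(1/b)
2Nf = (478/634)^(1/-0.087)
2Nf = 25.698082
Nf = 12.85


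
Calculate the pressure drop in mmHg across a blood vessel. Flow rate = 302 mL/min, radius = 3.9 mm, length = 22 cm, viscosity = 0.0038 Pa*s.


dP = 8*mu*L*Q / (pi*r^4)
Q = 302 mL/min = 5.03333e-06 m^3/s
dP = 46.3173 Pa = 46.3173 / 133.322 mmHg = 0.3474 mmHg


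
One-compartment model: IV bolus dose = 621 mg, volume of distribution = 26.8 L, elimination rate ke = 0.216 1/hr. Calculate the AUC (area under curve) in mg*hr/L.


C0 = Dose/Vd = 621/26.8 = 23.1716 mg/L
AUC = C0/ke = 23.1716/0.216
AUC = 107.3 mg*hr/L


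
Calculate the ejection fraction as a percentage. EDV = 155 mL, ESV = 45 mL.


SV = EDV - ESV = 155 - 45 = 110 mL
EF = SV/EDV * 100 = 110/155 * 100
EF = 70.97%


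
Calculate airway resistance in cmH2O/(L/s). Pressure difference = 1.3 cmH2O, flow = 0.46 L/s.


R = dP / flow
R = 1.3 / 0.46
R = 2.826 cmH2O/(L/s)


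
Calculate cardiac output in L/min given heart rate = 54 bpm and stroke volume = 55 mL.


CO = HR * SV
CO = 54 * 55 / 1000
CO = 2.97 L/min


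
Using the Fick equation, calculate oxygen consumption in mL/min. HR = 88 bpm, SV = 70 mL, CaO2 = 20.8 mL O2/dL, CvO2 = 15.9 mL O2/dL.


CO = HR*SV = 88*70/1000 = 6.16 L/min
a-v O2 diff = 20.8 - 15.9 = 4.9 mL/dL
VO2 = CO * (CaO2-CvO2) * 10 dL/L
VO2 = 6.16 * 4.9 * 10
VO2 = 301.8 mL/min


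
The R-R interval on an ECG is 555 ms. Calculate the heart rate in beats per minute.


HR = 60 / RR_interval(s)
RR = 555 ms = 0.555 s
HR = 60 / 0.555 = 108.1 bpm


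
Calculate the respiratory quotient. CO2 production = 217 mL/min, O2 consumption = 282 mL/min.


RQ = VCO2 / VO2
RQ = 217 / 282
RQ = 0.7695


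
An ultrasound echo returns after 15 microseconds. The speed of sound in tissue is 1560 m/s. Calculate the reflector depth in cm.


depth = c * t / 2
t = 15 us = 1.5000e-05 s
depth = 1560 * 1.5000e-05 / 2
depth = 0.0117 m = 1.17 cm


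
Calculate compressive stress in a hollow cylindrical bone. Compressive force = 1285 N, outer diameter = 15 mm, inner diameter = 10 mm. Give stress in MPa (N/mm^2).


A = pi*(r_o^2 - r_i^2)
r_o = 7.5 mm, r_i = 5 mm
A = 98.1748 mm^2
sigma = F/A = 1285 / 98.1748
sigma = 13.09 MPa


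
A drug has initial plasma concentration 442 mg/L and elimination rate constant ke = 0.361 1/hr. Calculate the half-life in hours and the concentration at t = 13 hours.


t_half = ln(2) / ke = 0.693147 / 0.361 = 1.92 hr
C(t) = C0 * exp(-ke*t) = 442 * exp(-0.361*13)
C(13) = 4.048 mg/L


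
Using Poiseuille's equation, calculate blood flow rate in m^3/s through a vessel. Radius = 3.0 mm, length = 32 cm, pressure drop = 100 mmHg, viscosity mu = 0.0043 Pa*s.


Q = pi*r^4*dP / (8*mu*L)
r = 0.003 m, L = 0.32 m
dP = 100 mmHg = 13332.2 Pa
Q = 3.0820e-04 m^3/s


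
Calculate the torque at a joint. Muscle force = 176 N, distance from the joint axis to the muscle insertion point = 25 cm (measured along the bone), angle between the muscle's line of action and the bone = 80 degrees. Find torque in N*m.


Torque = F * d * sin(theta)   (moment arm = d*sin(theta))
d = 25 cm = 0.25 m
Torque = 176 * 0.25 * sin(80)
Torque = 43.33 N*m


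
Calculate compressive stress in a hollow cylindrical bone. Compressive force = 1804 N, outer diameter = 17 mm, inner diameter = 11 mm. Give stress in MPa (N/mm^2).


A = pi*(r_o^2 - r_i^2)
r_o = 8.5 mm, r_i = 5.5 mm
A = 131.947 mm^2
sigma = F/A = 1804 / 131.947
sigma = 13.67 MPa


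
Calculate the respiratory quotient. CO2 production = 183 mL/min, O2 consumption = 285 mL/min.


RQ = VCO2 / VO2
RQ = 183 / 285
RQ = 0.6421


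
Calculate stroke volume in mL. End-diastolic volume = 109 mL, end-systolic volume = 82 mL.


SV = EDV - ESV
SV = 109 - 82
SV = 27 mL


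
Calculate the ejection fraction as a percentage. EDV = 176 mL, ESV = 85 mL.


SV = EDV - ESV = 176 - 85 = 91 mL
EF = SV/EDV * 100 = 91/176 * 100
EF = 51.7%


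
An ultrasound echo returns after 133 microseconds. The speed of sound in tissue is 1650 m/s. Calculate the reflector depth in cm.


depth = c * t / 2
t = 133 us = 1.3300e-04 s
depth = 1650 * 1.3300e-04 / 2
depth = 0.109725 m = 10.9725 cm


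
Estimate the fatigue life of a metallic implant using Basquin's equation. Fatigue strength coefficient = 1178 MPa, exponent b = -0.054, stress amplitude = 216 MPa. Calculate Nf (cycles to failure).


sigma_a = sigma_f' * (2Nf)^b
2Nf = (sigma_a/sigma_f')^(1/b)
2Nf = (216/1178)^(1/-0.054)
2Nf = 4.3897108e+13
Nf = 2.1949e+13


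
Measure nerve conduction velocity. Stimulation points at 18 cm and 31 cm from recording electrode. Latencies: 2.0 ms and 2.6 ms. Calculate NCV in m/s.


Distance = (31 - 18) / 100 = 0.13 m
dt = (2.6 - 2.0) / 1000 = 6.0000e-04 s
NCV = dist / dt = 216.7 m/s


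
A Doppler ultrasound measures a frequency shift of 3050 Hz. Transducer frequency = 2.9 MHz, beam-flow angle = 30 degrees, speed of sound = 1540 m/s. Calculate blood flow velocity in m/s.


v = fd * c / (2 * f0 * cos(theta))
v = 3050 * 1540 / (2 * 2.9000e+06 * cos(30))
v = 0.9351 m/s


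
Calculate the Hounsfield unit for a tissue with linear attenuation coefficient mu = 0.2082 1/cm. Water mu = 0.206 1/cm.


HU = ((mu_tissue - mu_water) / mu_water) * 1000
HU = ((0.2082 - 0.206) / 0.206) * 1000
HU = 10.68


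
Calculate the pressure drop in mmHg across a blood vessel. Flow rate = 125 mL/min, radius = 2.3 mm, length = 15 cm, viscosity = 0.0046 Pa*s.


dP = 8*mu*L*Q / (pi*r^4)
Q = 125 mL/min = 2.08333e-06 m^3/s
dP = 130.808 Pa = 130.808 / 133.322 mmHg = 0.9811 mmHg


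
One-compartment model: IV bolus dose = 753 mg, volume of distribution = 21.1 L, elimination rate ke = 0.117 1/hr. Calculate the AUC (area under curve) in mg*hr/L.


C0 = Dose/Vd = 753/21.1 = 35.6872 mg/L
AUC = C0/ke = 35.6872/0.117
AUC = 305 mg*hr/L


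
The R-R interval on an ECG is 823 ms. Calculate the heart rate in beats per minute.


HR = 60 / RR_interval(s)
RR = 823 ms = 0.823 s
HR = 60 / 0.823 = 72.9 bpm


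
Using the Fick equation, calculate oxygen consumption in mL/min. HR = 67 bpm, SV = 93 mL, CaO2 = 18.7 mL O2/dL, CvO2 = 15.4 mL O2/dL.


CO = HR*SV = 67*93/1000 = 6.231 L/min
a-v O2 diff = 18.7 - 15.4 = 3.3 mL/dL
VO2 = CO * (CaO2-CvO2) * 10 dL/L
VO2 = 6.231 * 3.3 * 10
VO2 = 205.6 mL/min


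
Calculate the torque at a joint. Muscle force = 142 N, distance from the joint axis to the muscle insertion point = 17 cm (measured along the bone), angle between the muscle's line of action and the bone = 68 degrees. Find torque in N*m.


Torque = F * d * sin(theta)   (moment arm = d*sin(theta))
d = 17 cm = 0.17 m
Torque = 142 * 0.17 * sin(68)
Torque = 22.38 N*m


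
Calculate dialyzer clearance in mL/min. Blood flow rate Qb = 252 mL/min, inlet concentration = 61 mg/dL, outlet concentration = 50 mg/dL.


K = Qb * (Cb_in - Cb_out) / Cb_in
K = 252 * (61 - 50) / 61
K = 45.44 mL/min


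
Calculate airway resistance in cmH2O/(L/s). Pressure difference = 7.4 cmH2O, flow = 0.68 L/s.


R = dP / flow
R = 7.4 / 0.68
R = 10.88 cmH2O/(L/s)


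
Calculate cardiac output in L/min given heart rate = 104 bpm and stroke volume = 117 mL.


CO = HR * SV
CO = 104 * 117 / 1000
CO = 12.17 L/min


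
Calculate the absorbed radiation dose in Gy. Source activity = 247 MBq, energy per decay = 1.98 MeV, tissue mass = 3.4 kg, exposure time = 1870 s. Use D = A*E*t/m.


A = 247 MBq = 2.4700e+08 Bq
E = 1.98 MeV = 3.17196e-13 J
D = A*E*t/m = 2.4700e+08*3.17196e-13*1870/3.4
D = 0.04309 Gy


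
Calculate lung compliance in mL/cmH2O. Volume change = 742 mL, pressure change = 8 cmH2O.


C = dV / dP
C = 742 / 8
C = 92.75 mL/cmH2O


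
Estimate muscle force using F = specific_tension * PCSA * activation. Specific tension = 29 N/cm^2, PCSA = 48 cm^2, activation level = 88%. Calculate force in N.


F = sigma * PCSA * activation
F = 29 * 48 * 0.88
F = 1225 N


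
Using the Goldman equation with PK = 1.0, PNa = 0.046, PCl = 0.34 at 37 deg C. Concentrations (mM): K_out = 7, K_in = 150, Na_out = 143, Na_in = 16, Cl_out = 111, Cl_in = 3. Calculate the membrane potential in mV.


Vm = (RT/F)*ln((PK*Ko + PNa*Nao + PCl*Cli)/(PK*Ki + PNa*Nai + PCl*Clo))
Numer = 14.598, Denom = 188.476
Vm = -68.37 mV


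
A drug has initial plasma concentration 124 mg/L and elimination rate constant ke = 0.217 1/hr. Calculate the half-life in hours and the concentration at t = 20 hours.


t_half = ln(2) / ke = 0.693147 / 0.217 = 3.194 hr
C(t) = C0 * exp(-ke*t) = 124 * exp(-0.217*20)
C(20) = 1.617 mg/L


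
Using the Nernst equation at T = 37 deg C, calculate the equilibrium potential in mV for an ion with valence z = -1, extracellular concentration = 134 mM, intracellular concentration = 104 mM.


E = (RT/(zF)) * ln(C_out/C_in)
T = 37 + 273.15 = 310.15 K
E = (8.314 * 310.15 / (-1 * 96485)) * ln(134/104)
E = -6.773 mV


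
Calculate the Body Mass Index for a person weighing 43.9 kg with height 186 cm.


BMI = weight / height^2
height = 186 cm = 1.86 m
BMI = 43.9 / 1.86^2
BMI = 12.69 kg/m^2


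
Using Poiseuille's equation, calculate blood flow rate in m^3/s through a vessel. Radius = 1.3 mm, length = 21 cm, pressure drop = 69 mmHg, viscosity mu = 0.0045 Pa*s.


Q = pi*r^4*dP / (8*mu*L)
r = 0.0013 m, L = 0.21 m
dP = 69 mmHg = 9199.218 Pa
Q = 1.0918e-05 m^3/s


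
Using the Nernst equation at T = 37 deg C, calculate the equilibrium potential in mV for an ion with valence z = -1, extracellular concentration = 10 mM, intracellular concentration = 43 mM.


E = (RT/(zF)) * ln(C_out/C_in)
T = 37 + 273.15 = 310.15 K
E = (8.314 * 310.15 / (-1 * 96485)) * ln(10/43)
E = 38.98 mV


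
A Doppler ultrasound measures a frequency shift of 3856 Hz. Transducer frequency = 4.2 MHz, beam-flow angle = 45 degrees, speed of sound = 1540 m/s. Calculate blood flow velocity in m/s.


v = fd * c / (2 * f0 * cos(theta))
v = 3856 * 1540 / (2 * 4.2000e+06 * cos(45))
v = 0.9998 m/s


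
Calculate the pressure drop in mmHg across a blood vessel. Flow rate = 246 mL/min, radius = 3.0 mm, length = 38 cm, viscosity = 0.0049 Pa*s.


dP = 8*mu*L*Q / (pi*r^4)
Q = 246 mL/min = 4.1e-06 m^3/s
dP = 240.004 Pa = 240.004 / 133.322 mmHg = 1.8 mmHg


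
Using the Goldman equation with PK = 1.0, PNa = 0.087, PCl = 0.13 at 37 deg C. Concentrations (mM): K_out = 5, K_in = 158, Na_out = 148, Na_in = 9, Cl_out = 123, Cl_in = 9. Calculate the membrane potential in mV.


Vm = (RT/F)*ln((PK*Ko + PNa*Nao + PCl*Cli)/(PK*Ki + PNa*Nai + PCl*Clo))
Numer = 19.046, Denom = 174.773
Vm = -59.24 mV


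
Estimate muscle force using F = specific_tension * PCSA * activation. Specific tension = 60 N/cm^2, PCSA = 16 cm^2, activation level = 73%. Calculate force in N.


F = sigma * PCSA * activation
F = 60 * 16 * 0.73
F = 700.8 N


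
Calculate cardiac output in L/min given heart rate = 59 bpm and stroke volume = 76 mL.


CO = HR * SV
CO = 59 * 76 / 1000
CO = 4.484 L/min


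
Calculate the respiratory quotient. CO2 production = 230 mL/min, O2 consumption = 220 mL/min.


RQ = VCO2 / VO2
RQ = 230 / 220
RQ = 1.045


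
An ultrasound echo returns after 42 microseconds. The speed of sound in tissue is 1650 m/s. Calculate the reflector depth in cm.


depth = c * t / 2
t = 42 us = 4.2000e-05 s
depth = 1650 * 4.2000e-05 / 2
depth = 0.03465 m = 3.465 cm


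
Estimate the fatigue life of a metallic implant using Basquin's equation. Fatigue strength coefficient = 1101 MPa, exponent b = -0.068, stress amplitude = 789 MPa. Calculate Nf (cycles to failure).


sigma_a = sigma_f' * (2Nf)^b
2Nf = (sigma_a/sigma_f')^(1/b)
2Nf = (789/1101)^(1/-0.068)
2Nf = 134.30522
Nf = 67.15


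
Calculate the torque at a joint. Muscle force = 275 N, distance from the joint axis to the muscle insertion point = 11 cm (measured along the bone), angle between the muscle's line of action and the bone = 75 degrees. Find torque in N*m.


Torque = F * d * sin(theta)   (moment arm = d*sin(theta))
d = 11 cm = 0.11 m
Torque = 275 * 0.11 * sin(75)
Torque = 29.22 N*m


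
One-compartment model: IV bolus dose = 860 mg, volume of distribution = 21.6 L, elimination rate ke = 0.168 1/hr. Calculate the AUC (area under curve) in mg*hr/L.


C0 = Dose/Vd = 860/21.6 = 39.8148 mg/L
AUC = C0/ke = 39.8148/0.168
AUC = 237 mg*hr/L


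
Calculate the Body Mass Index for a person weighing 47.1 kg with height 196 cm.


BMI = weight / height^2
height = 196 cm = 1.96 m
BMI = 47.1 / 1.96^2
BMI = 12.26 kg/m^2


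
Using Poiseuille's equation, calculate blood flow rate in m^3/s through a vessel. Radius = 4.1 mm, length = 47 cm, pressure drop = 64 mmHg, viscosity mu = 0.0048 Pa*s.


Q = pi*r^4*dP / (8*mu*L)
r = 0.0041 m, L = 0.47 m
dP = 64 mmHg = 8532.608 Pa
Q = 4.1970e-04 m^3/s


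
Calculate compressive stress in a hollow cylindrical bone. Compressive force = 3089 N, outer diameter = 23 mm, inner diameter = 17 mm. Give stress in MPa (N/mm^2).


A = pi*(r_o^2 - r_i^2)
r_o = 11.5 mm, r_i = 8.5 mm
A = 188.496 mm^2
sigma = F/A = 3089 / 188.496
sigma = 16.39 MPa


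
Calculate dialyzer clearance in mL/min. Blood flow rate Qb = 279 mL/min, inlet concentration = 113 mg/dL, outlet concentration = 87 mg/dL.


K = Qb * (Cb_in - Cb_out) / Cb_in
K = 279 * (113 - 87) / 113
K = 64.19 mL/min


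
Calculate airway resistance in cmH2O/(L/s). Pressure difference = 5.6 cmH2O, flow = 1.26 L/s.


R = dP / flow
R = 5.6 / 1.26
R = 4.444 cmH2O/(L/s)


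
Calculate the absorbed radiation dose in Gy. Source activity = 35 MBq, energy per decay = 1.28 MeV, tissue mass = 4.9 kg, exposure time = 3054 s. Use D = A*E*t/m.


A = 35 MBq = 3.5000e+07 Bq
E = 1.28 MeV = 2.05056e-13 J
D = A*E*t/m = 3.5000e+07*2.05056e-13*3054/4.9
D = 0.004473 Gy


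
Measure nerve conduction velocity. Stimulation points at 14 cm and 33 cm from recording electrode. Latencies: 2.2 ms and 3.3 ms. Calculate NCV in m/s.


Distance = (33 - 14) / 100 = 0.19 m
dt = (3.3 - 2.2) / 1000 = 0.0011 s
NCV = dist / dt = 172.7 m/s


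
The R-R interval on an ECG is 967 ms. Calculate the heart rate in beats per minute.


HR = 60 / RR_interval(s)
RR = 967 ms = 0.967 s
HR = 60 / 0.967 = 62.05 bpm


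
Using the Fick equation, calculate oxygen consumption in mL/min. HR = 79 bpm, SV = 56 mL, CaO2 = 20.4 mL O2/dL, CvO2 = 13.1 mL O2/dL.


CO = HR*SV = 79*56/1000 = 4.424 L/min
a-v O2 diff = 20.4 - 13.1 = 7.3 mL/dL
VO2 = CO * (CaO2-CvO2) * 10 dL/L
VO2 = 4.424 * 7.3 * 10
VO2 = 323 mL/min


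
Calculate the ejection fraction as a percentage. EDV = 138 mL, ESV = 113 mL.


SV = EDV - ESV = 138 - 113 = 25 mL
EF = SV/EDV * 100 = 25/138 * 100
EF = 18.12%


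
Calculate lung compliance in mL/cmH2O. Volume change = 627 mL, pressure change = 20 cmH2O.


C = dV / dP
C = 627 / 20
C = 31.35 mL/cmH2O


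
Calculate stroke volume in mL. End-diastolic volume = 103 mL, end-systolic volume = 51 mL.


SV = EDV - ESV
SV = 103 - 51
SV = 52 mL


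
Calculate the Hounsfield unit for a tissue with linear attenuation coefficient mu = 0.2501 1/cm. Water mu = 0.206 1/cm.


HU = ((mu_tissue - mu_water) / mu_water) * 1000
HU = ((0.2501 - 0.206) / 0.206) * 1000
HU = 214.1


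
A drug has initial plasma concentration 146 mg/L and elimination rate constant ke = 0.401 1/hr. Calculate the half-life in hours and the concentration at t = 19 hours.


t_half = ln(2) / ke = 0.693147 / 0.401 = 1.729 hr
C(t) = C0 * exp(-ke*t) = 146 * exp(-0.401*19)
C(19) = 0.07169 mg/L


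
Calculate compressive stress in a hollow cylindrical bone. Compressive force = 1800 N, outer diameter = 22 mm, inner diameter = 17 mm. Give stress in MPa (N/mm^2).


A = pi*(r_o^2 - r_i^2)
r_o = 11 mm, r_i = 8.5 mm
A = 153.153 mm^2
sigma = F/A = 1800 / 153.153
sigma = 11.75 MPa


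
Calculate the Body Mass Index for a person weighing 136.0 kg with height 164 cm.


BMI = weight / height^2
height = 164 cm = 1.64 m
BMI = 136.0 / 1.64^2
BMI = 50.57 kg/m^2


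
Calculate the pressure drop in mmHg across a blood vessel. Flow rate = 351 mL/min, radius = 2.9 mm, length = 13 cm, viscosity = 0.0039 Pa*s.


dP = 8*mu*L*Q / (pi*r^4)
Q = 351 mL/min = 5.85e-06 m^3/s
dP = 106.785 Pa = 106.785 / 133.322 mmHg = 0.801 mmHg


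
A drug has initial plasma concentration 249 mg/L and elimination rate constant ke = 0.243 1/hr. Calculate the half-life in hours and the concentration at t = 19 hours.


t_half = ln(2) / ke = 0.693147 / 0.243 = 2.852 hr
C(t) = C0 * exp(-ke*t) = 249 * exp(-0.243*19)
C(19) = 2.461 mg/L


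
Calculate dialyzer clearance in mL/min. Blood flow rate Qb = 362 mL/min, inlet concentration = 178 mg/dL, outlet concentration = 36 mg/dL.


K = Qb * (Cb_in - Cb_out) / Cb_in
K = 362 * (178 - 36) / 178
K = 288.8 mL/min


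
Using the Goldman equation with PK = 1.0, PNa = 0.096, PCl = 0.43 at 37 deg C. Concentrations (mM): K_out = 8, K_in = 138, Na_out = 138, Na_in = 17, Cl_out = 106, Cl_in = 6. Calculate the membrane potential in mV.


Vm = (RT/F)*ln((PK*Ko + PNa*Nao + PCl*Cli)/(PK*Ki + PNa*Nai + PCl*Clo))
Numer = 23.828, Denom = 185.212
Vm = -54.8 mV


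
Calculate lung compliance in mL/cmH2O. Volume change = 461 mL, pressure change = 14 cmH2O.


C = dV / dP
C = 461 / 14
C = 32.93 mL/cmH2O


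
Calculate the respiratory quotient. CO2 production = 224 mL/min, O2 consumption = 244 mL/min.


RQ = VCO2 / VO2
RQ = 224 / 244
RQ = 0.918


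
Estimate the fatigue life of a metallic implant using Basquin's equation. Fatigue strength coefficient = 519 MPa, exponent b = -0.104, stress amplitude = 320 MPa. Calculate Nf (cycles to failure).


sigma_a = sigma_f' * (2Nf)^b
2Nf = (sigma_a/sigma_f')^(1/b)
2Nf = (320/519)^(1/-0.104)
2Nf = 104.56778
Nf = 52.28


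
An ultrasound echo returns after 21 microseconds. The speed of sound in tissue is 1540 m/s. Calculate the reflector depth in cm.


depth = c * t / 2
t = 21 us = 2.1000e-05 s
depth = 1540 * 2.1000e-05 / 2
depth = 0.01617 m = 1.617 cm


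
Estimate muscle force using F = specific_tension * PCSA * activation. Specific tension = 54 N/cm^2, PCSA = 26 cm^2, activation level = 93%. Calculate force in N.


F = sigma * PCSA * activation
F = 54 * 26 * 0.93
F = 1306 N


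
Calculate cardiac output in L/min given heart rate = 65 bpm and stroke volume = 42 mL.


CO = HR * SV
CO = 65 * 42 / 1000
CO = 2.73 L/min


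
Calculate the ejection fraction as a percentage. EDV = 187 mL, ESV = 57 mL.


SV = EDV - ESV = 187 - 57 = 130 mL
EF = SV/EDV * 100 = 130/187 * 100
EF = 69.52%


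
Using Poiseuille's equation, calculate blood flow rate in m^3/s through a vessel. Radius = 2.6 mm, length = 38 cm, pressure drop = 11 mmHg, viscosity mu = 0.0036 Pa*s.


Q = pi*r^4*dP / (8*mu*L)
r = 0.0026 m, L = 0.38 m
dP = 11 mmHg = 1466.542 Pa
Q = 1.9238e-05 m^3/s


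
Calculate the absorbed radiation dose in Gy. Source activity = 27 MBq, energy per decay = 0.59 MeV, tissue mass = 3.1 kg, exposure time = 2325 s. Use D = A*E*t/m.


A = 27 MBq = 2.7000e+07 Bq
E = 0.59 MeV = 9.4518e-14 J
D = A*E*t/m = 2.7000e+07*9.4518e-14*2325/3.1
D = 0.001914 Gy


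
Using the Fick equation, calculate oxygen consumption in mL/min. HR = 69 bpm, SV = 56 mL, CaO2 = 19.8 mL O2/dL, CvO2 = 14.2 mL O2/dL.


CO = HR*SV = 69*56/1000 = 3.864 L/min
a-v O2 diff = 19.8 - 14.2 = 5.6 mL/dL
VO2 = CO * (CaO2-CvO2) * 10 dL/L
VO2 = 3.864 * 5.6 * 10
VO2 = 216.4 mL/min
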